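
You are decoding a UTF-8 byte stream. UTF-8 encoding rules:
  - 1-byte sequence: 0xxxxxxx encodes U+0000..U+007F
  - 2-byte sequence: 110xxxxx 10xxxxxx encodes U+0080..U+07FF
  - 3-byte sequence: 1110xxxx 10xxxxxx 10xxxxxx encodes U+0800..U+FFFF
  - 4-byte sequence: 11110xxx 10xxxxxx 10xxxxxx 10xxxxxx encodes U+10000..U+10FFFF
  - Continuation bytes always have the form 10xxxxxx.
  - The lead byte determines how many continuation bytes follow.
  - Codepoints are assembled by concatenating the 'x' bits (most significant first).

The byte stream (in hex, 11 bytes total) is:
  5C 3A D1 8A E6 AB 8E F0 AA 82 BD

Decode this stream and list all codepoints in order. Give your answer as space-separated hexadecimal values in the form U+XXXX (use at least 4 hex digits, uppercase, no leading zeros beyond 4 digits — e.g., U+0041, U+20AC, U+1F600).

Answer: U+005C U+003A U+044A U+6ACE U+2A0BD

Derivation:
Byte[0]=5C: 1-byte ASCII. cp=U+005C
Byte[1]=3A: 1-byte ASCII. cp=U+003A
Byte[2]=D1: 2-byte lead, need 1 cont bytes. acc=0x11
Byte[3]=8A: continuation. acc=(acc<<6)|0x0A=0x44A
Completed: cp=U+044A (starts at byte 2)
Byte[4]=E6: 3-byte lead, need 2 cont bytes. acc=0x6
Byte[5]=AB: continuation. acc=(acc<<6)|0x2B=0x1AB
Byte[6]=8E: continuation. acc=(acc<<6)|0x0E=0x6ACE
Completed: cp=U+6ACE (starts at byte 4)
Byte[7]=F0: 4-byte lead, need 3 cont bytes. acc=0x0
Byte[8]=AA: continuation. acc=(acc<<6)|0x2A=0x2A
Byte[9]=82: continuation. acc=(acc<<6)|0x02=0xA82
Byte[10]=BD: continuation. acc=(acc<<6)|0x3D=0x2A0BD
Completed: cp=U+2A0BD (starts at byte 7)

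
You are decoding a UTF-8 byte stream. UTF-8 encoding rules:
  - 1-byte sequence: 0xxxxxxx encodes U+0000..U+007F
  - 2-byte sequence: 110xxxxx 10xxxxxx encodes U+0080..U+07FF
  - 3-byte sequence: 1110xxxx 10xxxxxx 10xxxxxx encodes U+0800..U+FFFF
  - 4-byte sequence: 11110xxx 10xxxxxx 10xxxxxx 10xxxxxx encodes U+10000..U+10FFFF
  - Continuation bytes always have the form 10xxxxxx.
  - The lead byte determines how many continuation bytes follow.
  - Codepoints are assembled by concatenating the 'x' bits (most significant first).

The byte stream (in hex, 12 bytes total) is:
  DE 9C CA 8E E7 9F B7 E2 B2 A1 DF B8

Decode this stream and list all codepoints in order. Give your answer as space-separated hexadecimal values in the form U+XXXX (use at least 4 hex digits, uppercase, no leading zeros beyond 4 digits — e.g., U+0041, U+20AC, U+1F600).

Answer: U+079C U+028E U+77F7 U+2CA1 U+07F8

Derivation:
Byte[0]=DE: 2-byte lead, need 1 cont bytes. acc=0x1E
Byte[1]=9C: continuation. acc=(acc<<6)|0x1C=0x79C
Completed: cp=U+079C (starts at byte 0)
Byte[2]=CA: 2-byte lead, need 1 cont bytes. acc=0xA
Byte[3]=8E: continuation. acc=(acc<<6)|0x0E=0x28E
Completed: cp=U+028E (starts at byte 2)
Byte[4]=E7: 3-byte lead, need 2 cont bytes. acc=0x7
Byte[5]=9F: continuation. acc=(acc<<6)|0x1F=0x1DF
Byte[6]=B7: continuation. acc=(acc<<6)|0x37=0x77F7
Completed: cp=U+77F7 (starts at byte 4)
Byte[7]=E2: 3-byte lead, need 2 cont bytes. acc=0x2
Byte[8]=B2: continuation. acc=(acc<<6)|0x32=0xB2
Byte[9]=A1: continuation. acc=(acc<<6)|0x21=0x2CA1
Completed: cp=U+2CA1 (starts at byte 7)
Byte[10]=DF: 2-byte lead, need 1 cont bytes. acc=0x1F
Byte[11]=B8: continuation. acc=(acc<<6)|0x38=0x7F8
Completed: cp=U+07F8 (starts at byte 10)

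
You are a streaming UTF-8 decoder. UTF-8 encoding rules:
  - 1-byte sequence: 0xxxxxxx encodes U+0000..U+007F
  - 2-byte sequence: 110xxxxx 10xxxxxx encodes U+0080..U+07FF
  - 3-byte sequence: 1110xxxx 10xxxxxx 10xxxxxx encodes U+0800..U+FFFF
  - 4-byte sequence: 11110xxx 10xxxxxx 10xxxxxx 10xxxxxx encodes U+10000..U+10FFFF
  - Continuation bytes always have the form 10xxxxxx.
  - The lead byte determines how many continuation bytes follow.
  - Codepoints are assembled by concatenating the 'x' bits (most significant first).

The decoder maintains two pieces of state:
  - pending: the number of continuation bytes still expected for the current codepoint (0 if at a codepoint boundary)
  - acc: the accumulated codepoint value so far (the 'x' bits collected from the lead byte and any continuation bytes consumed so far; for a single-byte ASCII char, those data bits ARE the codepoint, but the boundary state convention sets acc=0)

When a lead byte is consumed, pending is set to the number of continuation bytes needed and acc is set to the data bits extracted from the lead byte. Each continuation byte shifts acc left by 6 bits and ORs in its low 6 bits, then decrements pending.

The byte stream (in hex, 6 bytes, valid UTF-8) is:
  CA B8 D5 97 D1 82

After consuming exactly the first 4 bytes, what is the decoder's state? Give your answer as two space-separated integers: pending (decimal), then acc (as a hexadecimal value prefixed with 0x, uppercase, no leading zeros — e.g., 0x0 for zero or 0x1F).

Answer: 0 0x557

Derivation:
Byte[0]=CA: 2-byte lead. pending=1, acc=0xA
Byte[1]=B8: continuation. acc=(acc<<6)|0x38=0x2B8, pending=0
Byte[2]=D5: 2-byte lead. pending=1, acc=0x15
Byte[3]=97: continuation. acc=(acc<<6)|0x17=0x557, pending=0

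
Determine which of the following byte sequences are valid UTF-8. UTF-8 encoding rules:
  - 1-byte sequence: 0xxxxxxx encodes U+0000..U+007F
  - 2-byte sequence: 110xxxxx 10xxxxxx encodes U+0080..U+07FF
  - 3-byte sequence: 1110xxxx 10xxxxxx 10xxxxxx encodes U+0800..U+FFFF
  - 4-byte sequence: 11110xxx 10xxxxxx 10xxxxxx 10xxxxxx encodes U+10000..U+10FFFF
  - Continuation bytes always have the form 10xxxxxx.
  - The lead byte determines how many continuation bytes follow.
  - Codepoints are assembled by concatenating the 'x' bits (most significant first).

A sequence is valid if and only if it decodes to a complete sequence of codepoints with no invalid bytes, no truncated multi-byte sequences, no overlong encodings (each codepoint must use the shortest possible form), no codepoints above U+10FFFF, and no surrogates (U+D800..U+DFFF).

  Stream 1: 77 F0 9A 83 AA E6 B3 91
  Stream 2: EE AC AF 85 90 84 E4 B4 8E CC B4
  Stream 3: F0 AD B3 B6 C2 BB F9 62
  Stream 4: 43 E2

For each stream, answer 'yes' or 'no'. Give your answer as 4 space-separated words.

Answer: yes no no no

Derivation:
Stream 1: decodes cleanly. VALID
Stream 2: error at byte offset 3. INVALID
Stream 3: error at byte offset 6. INVALID
Stream 4: error at byte offset 2. INVALID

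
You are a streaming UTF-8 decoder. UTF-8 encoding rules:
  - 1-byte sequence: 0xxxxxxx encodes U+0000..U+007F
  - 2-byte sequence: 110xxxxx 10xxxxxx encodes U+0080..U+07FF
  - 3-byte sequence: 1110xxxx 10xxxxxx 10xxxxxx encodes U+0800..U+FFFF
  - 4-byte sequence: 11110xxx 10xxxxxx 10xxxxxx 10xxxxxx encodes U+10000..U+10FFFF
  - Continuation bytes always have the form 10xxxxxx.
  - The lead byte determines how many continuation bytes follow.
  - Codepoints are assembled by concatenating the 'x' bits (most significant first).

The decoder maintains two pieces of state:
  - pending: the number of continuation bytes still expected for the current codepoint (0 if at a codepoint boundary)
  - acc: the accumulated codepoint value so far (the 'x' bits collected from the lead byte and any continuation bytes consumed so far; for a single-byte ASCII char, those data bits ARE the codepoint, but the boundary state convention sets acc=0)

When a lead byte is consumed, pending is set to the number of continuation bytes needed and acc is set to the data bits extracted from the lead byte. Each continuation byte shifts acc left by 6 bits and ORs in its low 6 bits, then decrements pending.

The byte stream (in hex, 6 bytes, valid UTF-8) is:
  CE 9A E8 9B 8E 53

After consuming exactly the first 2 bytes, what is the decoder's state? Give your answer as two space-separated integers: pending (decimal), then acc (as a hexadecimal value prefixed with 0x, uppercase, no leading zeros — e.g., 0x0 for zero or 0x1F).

Answer: 0 0x39A

Derivation:
Byte[0]=CE: 2-byte lead. pending=1, acc=0xE
Byte[1]=9A: continuation. acc=(acc<<6)|0x1A=0x39A, pending=0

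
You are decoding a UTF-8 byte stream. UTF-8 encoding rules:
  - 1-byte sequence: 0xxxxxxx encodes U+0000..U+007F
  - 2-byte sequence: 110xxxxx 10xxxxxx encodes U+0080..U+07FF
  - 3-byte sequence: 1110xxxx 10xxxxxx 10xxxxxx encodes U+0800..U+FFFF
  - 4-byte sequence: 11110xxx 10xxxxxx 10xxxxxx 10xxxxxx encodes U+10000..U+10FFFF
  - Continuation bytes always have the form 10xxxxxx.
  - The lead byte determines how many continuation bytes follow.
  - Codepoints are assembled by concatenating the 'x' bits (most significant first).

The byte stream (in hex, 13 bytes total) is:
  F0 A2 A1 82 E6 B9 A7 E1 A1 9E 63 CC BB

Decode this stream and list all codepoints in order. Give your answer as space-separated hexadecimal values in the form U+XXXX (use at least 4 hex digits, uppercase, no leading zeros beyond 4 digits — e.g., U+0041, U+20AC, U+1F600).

Answer: U+22842 U+6E67 U+185E U+0063 U+033B

Derivation:
Byte[0]=F0: 4-byte lead, need 3 cont bytes. acc=0x0
Byte[1]=A2: continuation. acc=(acc<<6)|0x22=0x22
Byte[2]=A1: continuation. acc=(acc<<6)|0x21=0x8A1
Byte[3]=82: continuation. acc=(acc<<6)|0x02=0x22842
Completed: cp=U+22842 (starts at byte 0)
Byte[4]=E6: 3-byte lead, need 2 cont bytes. acc=0x6
Byte[5]=B9: continuation. acc=(acc<<6)|0x39=0x1B9
Byte[6]=A7: continuation. acc=(acc<<6)|0x27=0x6E67
Completed: cp=U+6E67 (starts at byte 4)
Byte[7]=E1: 3-byte lead, need 2 cont bytes. acc=0x1
Byte[8]=A1: continuation. acc=(acc<<6)|0x21=0x61
Byte[9]=9E: continuation. acc=(acc<<6)|0x1E=0x185E
Completed: cp=U+185E (starts at byte 7)
Byte[10]=63: 1-byte ASCII. cp=U+0063
Byte[11]=CC: 2-byte lead, need 1 cont bytes. acc=0xC
Byte[12]=BB: continuation. acc=(acc<<6)|0x3B=0x33B
Completed: cp=U+033B (starts at byte 11)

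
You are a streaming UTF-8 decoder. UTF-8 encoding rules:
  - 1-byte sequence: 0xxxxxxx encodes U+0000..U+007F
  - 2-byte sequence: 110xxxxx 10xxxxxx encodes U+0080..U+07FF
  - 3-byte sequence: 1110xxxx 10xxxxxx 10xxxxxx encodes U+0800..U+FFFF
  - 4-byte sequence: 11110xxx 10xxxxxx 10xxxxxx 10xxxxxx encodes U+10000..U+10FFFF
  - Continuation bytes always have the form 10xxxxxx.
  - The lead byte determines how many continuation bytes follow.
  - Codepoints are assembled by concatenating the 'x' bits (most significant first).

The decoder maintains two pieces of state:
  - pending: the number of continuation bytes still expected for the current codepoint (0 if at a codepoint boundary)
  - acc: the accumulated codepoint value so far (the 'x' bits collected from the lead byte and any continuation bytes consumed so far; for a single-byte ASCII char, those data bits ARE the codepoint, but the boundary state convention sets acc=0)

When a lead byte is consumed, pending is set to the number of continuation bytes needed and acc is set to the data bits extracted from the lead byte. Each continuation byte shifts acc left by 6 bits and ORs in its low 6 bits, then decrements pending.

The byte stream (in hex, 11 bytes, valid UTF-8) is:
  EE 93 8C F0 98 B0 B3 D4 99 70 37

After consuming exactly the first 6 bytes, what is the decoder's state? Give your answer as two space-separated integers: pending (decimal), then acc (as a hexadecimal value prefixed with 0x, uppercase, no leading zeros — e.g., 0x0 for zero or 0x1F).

Answer: 1 0x630

Derivation:
Byte[0]=EE: 3-byte lead. pending=2, acc=0xE
Byte[1]=93: continuation. acc=(acc<<6)|0x13=0x393, pending=1
Byte[2]=8C: continuation. acc=(acc<<6)|0x0C=0xE4CC, pending=0
Byte[3]=F0: 4-byte lead. pending=3, acc=0x0
Byte[4]=98: continuation. acc=(acc<<6)|0x18=0x18, pending=2
Byte[5]=B0: continuation. acc=(acc<<6)|0x30=0x630, pending=1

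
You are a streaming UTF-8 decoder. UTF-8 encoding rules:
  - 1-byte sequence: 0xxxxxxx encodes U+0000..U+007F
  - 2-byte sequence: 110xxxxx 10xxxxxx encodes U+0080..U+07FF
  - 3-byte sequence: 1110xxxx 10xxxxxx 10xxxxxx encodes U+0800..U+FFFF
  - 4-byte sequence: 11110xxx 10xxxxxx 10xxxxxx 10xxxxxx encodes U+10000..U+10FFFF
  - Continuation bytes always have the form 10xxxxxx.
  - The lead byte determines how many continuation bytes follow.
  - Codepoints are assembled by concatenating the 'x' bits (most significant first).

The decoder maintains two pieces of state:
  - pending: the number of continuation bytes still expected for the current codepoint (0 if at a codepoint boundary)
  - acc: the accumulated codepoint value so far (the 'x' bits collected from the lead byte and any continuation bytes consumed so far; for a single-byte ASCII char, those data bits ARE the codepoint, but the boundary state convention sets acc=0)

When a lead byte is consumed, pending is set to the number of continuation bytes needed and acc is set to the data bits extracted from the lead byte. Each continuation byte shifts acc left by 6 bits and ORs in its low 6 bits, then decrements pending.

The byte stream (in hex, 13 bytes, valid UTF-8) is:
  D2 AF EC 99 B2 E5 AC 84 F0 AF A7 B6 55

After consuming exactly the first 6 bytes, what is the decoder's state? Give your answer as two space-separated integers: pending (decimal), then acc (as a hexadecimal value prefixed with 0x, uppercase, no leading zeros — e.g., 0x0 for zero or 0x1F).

Answer: 2 0x5

Derivation:
Byte[0]=D2: 2-byte lead. pending=1, acc=0x12
Byte[1]=AF: continuation. acc=(acc<<6)|0x2F=0x4AF, pending=0
Byte[2]=EC: 3-byte lead. pending=2, acc=0xC
Byte[3]=99: continuation. acc=(acc<<6)|0x19=0x319, pending=1
Byte[4]=B2: continuation. acc=(acc<<6)|0x32=0xC672, pending=0
Byte[5]=E5: 3-byte lead. pending=2, acc=0x5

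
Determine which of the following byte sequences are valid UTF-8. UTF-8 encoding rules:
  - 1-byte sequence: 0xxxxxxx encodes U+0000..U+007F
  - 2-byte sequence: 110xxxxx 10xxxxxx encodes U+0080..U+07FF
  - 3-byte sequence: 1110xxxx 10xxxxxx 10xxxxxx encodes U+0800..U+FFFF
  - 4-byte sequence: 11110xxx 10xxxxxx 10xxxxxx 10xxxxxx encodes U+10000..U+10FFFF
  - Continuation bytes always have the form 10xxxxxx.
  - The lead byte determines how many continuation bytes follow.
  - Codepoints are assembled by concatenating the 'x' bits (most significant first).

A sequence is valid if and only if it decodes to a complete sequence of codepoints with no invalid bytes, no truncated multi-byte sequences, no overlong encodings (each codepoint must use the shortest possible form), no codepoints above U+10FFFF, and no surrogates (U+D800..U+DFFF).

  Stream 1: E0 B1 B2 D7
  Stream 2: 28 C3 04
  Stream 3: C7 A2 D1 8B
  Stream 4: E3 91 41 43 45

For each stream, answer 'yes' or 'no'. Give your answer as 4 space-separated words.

Stream 1: error at byte offset 4. INVALID
Stream 2: error at byte offset 2. INVALID
Stream 3: decodes cleanly. VALID
Stream 4: error at byte offset 2. INVALID

Answer: no no yes no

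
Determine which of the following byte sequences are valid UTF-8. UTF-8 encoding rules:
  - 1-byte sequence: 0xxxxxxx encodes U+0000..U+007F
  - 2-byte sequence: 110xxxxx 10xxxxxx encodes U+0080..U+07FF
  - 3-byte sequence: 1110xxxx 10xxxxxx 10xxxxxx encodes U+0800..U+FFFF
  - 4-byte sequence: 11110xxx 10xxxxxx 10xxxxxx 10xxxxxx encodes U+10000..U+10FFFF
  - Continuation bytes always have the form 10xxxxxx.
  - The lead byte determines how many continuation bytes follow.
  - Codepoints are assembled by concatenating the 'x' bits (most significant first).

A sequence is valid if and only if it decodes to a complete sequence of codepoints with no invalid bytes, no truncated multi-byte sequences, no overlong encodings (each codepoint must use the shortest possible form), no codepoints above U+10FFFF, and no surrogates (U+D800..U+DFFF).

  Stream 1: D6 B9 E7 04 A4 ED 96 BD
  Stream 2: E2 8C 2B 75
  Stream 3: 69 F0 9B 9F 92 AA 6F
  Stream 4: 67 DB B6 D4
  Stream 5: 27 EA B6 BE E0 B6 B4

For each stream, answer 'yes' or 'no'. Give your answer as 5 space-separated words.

Answer: no no no no yes

Derivation:
Stream 1: error at byte offset 3. INVALID
Stream 2: error at byte offset 2. INVALID
Stream 3: error at byte offset 5. INVALID
Stream 4: error at byte offset 4. INVALID
Stream 5: decodes cleanly. VALID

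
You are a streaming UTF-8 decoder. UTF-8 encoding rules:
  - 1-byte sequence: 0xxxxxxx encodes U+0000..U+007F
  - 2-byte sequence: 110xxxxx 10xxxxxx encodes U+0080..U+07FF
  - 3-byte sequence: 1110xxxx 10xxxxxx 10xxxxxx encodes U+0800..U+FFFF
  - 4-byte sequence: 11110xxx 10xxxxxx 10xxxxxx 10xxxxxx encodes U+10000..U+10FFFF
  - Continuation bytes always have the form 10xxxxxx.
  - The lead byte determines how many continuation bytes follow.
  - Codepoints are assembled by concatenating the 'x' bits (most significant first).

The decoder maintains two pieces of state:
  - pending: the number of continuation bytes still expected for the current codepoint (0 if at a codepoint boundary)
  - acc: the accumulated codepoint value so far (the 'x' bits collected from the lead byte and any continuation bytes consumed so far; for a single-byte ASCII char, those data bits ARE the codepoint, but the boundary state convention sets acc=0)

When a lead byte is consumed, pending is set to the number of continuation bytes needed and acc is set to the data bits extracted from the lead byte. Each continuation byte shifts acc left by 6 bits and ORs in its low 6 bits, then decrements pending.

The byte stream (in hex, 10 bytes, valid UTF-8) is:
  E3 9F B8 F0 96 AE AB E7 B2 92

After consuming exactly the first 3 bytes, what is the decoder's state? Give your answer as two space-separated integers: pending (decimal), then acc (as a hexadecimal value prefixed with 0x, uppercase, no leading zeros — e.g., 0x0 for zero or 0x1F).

Answer: 0 0x37F8

Derivation:
Byte[0]=E3: 3-byte lead. pending=2, acc=0x3
Byte[1]=9F: continuation. acc=(acc<<6)|0x1F=0xDF, pending=1
Byte[2]=B8: continuation. acc=(acc<<6)|0x38=0x37F8, pending=0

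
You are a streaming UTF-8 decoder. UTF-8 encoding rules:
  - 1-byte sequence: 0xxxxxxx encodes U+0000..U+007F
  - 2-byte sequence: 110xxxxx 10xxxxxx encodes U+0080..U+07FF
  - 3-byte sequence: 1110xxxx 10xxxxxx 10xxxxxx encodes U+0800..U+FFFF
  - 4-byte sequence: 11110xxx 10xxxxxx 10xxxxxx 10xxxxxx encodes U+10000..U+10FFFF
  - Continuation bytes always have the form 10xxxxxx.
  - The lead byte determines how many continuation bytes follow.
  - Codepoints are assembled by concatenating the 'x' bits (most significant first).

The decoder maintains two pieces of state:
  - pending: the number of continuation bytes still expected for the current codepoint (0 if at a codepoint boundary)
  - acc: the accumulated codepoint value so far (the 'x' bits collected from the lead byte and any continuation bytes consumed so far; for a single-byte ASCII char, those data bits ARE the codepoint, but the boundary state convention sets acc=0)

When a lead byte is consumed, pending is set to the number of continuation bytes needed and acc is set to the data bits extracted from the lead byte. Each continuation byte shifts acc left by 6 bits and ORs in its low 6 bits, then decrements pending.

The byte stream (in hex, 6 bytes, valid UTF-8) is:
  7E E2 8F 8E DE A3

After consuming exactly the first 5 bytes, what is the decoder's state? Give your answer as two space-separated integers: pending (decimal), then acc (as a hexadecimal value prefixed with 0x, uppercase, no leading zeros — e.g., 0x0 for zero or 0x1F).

Answer: 1 0x1E

Derivation:
Byte[0]=7E: 1-byte. pending=0, acc=0x0
Byte[1]=E2: 3-byte lead. pending=2, acc=0x2
Byte[2]=8F: continuation. acc=(acc<<6)|0x0F=0x8F, pending=1
Byte[3]=8E: continuation. acc=(acc<<6)|0x0E=0x23CE, pending=0
Byte[4]=DE: 2-byte lead. pending=1, acc=0x1E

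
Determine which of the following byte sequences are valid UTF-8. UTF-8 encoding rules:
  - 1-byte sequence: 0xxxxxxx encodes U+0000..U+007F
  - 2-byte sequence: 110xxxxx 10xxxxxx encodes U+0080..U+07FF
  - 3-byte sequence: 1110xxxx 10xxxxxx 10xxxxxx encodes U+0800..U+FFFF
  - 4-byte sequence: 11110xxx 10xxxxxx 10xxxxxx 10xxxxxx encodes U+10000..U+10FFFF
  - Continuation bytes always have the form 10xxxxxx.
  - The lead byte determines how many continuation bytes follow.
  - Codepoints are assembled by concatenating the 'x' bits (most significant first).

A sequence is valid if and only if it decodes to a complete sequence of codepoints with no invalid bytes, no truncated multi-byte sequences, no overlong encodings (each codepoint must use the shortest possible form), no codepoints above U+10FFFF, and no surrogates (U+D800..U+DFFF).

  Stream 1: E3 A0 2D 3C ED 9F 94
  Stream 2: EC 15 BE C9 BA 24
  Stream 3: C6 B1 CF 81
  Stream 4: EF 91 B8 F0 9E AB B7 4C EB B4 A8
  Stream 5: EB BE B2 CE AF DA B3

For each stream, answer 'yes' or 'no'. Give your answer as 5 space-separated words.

Answer: no no yes yes yes

Derivation:
Stream 1: error at byte offset 2. INVALID
Stream 2: error at byte offset 1. INVALID
Stream 3: decodes cleanly. VALID
Stream 4: decodes cleanly. VALID
Stream 5: decodes cleanly. VALID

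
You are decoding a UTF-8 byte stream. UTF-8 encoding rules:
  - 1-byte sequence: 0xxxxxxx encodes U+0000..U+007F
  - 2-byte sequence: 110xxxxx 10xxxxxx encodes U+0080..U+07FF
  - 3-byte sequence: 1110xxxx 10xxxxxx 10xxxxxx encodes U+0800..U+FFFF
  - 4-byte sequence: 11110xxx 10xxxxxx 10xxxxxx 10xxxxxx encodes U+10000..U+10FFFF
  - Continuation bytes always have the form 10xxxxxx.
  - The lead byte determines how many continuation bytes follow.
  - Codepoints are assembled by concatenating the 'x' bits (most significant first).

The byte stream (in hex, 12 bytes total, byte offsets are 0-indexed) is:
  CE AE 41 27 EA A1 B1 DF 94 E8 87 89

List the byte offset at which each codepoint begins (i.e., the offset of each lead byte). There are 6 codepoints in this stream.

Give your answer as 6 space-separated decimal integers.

Byte[0]=CE: 2-byte lead, need 1 cont bytes. acc=0xE
Byte[1]=AE: continuation. acc=(acc<<6)|0x2E=0x3AE
Completed: cp=U+03AE (starts at byte 0)
Byte[2]=41: 1-byte ASCII. cp=U+0041
Byte[3]=27: 1-byte ASCII. cp=U+0027
Byte[4]=EA: 3-byte lead, need 2 cont bytes. acc=0xA
Byte[5]=A1: continuation. acc=(acc<<6)|0x21=0x2A1
Byte[6]=B1: continuation. acc=(acc<<6)|0x31=0xA871
Completed: cp=U+A871 (starts at byte 4)
Byte[7]=DF: 2-byte lead, need 1 cont bytes. acc=0x1F
Byte[8]=94: continuation. acc=(acc<<6)|0x14=0x7D4
Completed: cp=U+07D4 (starts at byte 7)
Byte[9]=E8: 3-byte lead, need 2 cont bytes. acc=0x8
Byte[10]=87: continuation. acc=(acc<<6)|0x07=0x207
Byte[11]=89: continuation. acc=(acc<<6)|0x09=0x81C9
Completed: cp=U+81C9 (starts at byte 9)

Answer: 0 2 3 4 7 9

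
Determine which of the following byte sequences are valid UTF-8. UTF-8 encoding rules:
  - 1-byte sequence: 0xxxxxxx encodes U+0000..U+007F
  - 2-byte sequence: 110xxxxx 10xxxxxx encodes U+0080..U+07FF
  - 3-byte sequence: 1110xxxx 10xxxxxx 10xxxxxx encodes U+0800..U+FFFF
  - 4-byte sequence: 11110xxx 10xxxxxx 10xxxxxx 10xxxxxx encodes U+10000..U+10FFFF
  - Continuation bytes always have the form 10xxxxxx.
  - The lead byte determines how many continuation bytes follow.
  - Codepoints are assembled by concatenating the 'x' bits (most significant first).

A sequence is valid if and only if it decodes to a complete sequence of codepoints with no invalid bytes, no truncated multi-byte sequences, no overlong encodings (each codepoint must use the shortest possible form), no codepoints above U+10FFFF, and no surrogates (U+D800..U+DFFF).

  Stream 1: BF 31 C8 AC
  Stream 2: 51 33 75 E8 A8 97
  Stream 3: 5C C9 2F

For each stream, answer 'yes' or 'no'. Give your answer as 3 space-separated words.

Stream 1: error at byte offset 0. INVALID
Stream 2: decodes cleanly. VALID
Stream 3: error at byte offset 2. INVALID

Answer: no yes no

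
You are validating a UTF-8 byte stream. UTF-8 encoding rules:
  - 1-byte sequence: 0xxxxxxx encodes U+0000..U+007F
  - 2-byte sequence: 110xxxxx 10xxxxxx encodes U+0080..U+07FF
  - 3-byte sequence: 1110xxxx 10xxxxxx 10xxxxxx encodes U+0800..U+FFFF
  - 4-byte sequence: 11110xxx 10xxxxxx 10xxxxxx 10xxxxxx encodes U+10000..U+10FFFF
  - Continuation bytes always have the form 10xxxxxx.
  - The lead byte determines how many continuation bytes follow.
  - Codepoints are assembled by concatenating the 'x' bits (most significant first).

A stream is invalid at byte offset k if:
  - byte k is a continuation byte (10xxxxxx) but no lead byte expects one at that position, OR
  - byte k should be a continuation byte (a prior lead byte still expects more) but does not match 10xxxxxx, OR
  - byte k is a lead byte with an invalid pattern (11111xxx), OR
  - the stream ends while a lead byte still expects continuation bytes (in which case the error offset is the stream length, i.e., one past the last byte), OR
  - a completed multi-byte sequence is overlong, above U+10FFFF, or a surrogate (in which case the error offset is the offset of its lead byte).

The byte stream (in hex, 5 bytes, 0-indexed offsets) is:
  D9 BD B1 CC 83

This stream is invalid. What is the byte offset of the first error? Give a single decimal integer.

Answer: 2

Derivation:
Byte[0]=D9: 2-byte lead, need 1 cont bytes. acc=0x19
Byte[1]=BD: continuation. acc=(acc<<6)|0x3D=0x67D
Completed: cp=U+067D (starts at byte 0)
Byte[2]=B1: INVALID lead byte (not 0xxx/110x/1110/11110)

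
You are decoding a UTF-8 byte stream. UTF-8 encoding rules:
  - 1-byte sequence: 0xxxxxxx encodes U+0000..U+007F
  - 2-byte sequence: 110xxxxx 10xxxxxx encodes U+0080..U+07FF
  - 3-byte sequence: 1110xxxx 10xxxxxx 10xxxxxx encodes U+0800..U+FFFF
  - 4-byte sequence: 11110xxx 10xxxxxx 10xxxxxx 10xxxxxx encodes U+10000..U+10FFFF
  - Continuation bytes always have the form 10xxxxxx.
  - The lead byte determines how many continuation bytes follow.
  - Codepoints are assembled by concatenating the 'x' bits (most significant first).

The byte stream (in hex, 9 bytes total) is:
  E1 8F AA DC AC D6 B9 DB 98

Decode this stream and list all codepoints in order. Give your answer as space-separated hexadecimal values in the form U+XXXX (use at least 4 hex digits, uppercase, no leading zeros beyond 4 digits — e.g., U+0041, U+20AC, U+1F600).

Byte[0]=E1: 3-byte lead, need 2 cont bytes. acc=0x1
Byte[1]=8F: continuation. acc=(acc<<6)|0x0F=0x4F
Byte[2]=AA: continuation. acc=(acc<<6)|0x2A=0x13EA
Completed: cp=U+13EA (starts at byte 0)
Byte[3]=DC: 2-byte lead, need 1 cont bytes. acc=0x1C
Byte[4]=AC: continuation. acc=(acc<<6)|0x2C=0x72C
Completed: cp=U+072C (starts at byte 3)
Byte[5]=D6: 2-byte lead, need 1 cont bytes. acc=0x16
Byte[6]=B9: continuation. acc=(acc<<6)|0x39=0x5B9
Completed: cp=U+05B9 (starts at byte 5)
Byte[7]=DB: 2-byte lead, need 1 cont bytes. acc=0x1B
Byte[8]=98: continuation. acc=(acc<<6)|0x18=0x6D8
Completed: cp=U+06D8 (starts at byte 7)

Answer: U+13EA U+072C U+05B9 U+06D8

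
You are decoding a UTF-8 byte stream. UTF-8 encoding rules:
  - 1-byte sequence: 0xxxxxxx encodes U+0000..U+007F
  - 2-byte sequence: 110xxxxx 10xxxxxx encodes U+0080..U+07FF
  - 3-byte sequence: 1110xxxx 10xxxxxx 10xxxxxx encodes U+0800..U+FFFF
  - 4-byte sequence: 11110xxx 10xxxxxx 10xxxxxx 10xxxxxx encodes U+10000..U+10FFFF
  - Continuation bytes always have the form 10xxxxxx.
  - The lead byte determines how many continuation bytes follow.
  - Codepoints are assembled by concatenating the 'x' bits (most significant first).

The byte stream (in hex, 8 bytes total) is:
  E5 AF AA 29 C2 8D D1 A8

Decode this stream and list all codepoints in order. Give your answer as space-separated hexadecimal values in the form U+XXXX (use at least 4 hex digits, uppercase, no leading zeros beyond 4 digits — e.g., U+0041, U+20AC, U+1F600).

Byte[0]=E5: 3-byte lead, need 2 cont bytes. acc=0x5
Byte[1]=AF: continuation. acc=(acc<<6)|0x2F=0x16F
Byte[2]=AA: continuation. acc=(acc<<6)|0x2A=0x5BEA
Completed: cp=U+5BEA (starts at byte 0)
Byte[3]=29: 1-byte ASCII. cp=U+0029
Byte[4]=C2: 2-byte lead, need 1 cont bytes. acc=0x2
Byte[5]=8D: continuation. acc=(acc<<6)|0x0D=0x8D
Completed: cp=U+008D (starts at byte 4)
Byte[6]=D1: 2-byte lead, need 1 cont bytes. acc=0x11
Byte[7]=A8: continuation. acc=(acc<<6)|0x28=0x468
Completed: cp=U+0468 (starts at byte 6)

Answer: U+5BEA U+0029 U+008D U+0468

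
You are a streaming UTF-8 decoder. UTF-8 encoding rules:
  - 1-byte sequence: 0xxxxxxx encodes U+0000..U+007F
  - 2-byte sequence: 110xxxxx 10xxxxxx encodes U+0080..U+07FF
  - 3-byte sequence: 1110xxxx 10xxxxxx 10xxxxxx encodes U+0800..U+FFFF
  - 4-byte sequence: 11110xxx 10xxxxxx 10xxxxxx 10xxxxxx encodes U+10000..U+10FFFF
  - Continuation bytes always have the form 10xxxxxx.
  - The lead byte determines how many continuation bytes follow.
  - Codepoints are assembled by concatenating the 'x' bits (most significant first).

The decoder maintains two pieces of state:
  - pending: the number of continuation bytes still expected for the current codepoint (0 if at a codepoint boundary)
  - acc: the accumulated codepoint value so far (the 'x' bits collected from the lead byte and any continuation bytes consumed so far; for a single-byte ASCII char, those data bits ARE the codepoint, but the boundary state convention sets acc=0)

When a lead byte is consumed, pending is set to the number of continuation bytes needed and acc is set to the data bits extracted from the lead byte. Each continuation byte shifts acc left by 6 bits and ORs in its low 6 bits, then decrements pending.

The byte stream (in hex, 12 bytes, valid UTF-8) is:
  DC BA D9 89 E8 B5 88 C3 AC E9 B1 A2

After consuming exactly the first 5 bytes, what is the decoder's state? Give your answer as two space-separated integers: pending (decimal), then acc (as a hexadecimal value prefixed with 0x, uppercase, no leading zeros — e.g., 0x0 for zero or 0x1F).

Byte[0]=DC: 2-byte lead. pending=1, acc=0x1C
Byte[1]=BA: continuation. acc=(acc<<6)|0x3A=0x73A, pending=0
Byte[2]=D9: 2-byte lead. pending=1, acc=0x19
Byte[3]=89: continuation. acc=(acc<<6)|0x09=0x649, pending=0
Byte[4]=E8: 3-byte lead. pending=2, acc=0x8

Answer: 2 0x8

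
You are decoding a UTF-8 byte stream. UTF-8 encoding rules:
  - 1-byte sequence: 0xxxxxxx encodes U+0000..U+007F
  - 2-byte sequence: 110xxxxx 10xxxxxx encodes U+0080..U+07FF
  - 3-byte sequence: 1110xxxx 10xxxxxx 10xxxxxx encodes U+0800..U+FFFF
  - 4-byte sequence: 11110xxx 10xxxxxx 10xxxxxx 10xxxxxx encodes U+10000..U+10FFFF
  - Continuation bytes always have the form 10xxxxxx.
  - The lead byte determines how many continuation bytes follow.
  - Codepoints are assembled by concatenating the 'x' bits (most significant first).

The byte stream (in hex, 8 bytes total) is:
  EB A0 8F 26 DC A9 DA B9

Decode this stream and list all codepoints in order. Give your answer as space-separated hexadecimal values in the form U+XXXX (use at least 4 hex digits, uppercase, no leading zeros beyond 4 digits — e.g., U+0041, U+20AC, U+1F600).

Answer: U+B80F U+0026 U+0729 U+06B9

Derivation:
Byte[0]=EB: 3-byte lead, need 2 cont bytes. acc=0xB
Byte[1]=A0: continuation. acc=(acc<<6)|0x20=0x2E0
Byte[2]=8F: continuation. acc=(acc<<6)|0x0F=0xB80F
Completed: cp=U+B80F (starts at byte 0)
Byte[3]=26: 1-byte ASCII. cp=U+0026
Byte[4]=DC: 2-byte lead, need 1 cont bytes. acc=0x1C
Byte[5]=A9: continuation. acc=(acc<<6)|0x29=0x729
Completed: cp=U+0729 (starts at byte 4)
Byte[6]=DA: 2-byte lead, need 1 cont bytes. acc=0x1A
Byte[7]=B9: continuation. acc=(acc<<6)|0x39=0x6B9
Completed: cp=U+06B9 (starts at byte 6)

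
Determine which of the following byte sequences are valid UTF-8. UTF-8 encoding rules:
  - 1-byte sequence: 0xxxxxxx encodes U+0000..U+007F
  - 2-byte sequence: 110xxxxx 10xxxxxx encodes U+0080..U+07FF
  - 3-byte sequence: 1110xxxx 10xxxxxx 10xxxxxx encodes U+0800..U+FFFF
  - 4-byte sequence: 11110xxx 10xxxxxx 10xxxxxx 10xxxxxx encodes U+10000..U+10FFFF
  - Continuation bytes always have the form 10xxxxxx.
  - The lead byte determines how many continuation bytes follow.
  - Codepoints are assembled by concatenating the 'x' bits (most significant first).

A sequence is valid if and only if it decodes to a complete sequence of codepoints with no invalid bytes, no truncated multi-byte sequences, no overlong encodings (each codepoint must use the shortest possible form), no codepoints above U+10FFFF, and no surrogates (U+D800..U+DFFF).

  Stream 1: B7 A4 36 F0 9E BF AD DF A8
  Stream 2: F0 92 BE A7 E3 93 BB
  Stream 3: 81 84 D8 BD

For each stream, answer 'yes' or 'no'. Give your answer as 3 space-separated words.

Answer: no yes no

Derivation:
Stream 1: error at byte offset 0. INVALID
Stream 2: decodes cleanly. VALID
Stream 3: error at byte offset 0. INVALID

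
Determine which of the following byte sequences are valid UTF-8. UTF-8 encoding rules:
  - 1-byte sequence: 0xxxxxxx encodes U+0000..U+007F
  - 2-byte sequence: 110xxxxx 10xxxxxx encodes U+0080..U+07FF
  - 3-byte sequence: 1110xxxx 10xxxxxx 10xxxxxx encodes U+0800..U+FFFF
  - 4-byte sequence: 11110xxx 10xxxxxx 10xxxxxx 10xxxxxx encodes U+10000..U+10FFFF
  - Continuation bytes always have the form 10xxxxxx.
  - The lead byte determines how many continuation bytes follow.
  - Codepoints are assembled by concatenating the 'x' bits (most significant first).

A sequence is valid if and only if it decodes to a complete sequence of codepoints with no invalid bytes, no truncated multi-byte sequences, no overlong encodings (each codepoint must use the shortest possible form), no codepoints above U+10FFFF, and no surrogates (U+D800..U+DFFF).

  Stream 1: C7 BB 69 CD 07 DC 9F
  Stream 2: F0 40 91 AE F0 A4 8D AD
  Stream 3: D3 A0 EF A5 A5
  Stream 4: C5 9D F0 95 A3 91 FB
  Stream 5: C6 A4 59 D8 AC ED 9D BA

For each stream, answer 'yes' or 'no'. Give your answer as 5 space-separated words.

Answer: no no yes no yes

Derivation:
Stream 1: error at byte offset 4. INVALID
Stream 2: error at byte offset 1. INVALID
Stream 3: decodes cleanly. VALID
Stream 4: error at byte offset 6. INVALID
Stream 5: decodes cleanly. VALID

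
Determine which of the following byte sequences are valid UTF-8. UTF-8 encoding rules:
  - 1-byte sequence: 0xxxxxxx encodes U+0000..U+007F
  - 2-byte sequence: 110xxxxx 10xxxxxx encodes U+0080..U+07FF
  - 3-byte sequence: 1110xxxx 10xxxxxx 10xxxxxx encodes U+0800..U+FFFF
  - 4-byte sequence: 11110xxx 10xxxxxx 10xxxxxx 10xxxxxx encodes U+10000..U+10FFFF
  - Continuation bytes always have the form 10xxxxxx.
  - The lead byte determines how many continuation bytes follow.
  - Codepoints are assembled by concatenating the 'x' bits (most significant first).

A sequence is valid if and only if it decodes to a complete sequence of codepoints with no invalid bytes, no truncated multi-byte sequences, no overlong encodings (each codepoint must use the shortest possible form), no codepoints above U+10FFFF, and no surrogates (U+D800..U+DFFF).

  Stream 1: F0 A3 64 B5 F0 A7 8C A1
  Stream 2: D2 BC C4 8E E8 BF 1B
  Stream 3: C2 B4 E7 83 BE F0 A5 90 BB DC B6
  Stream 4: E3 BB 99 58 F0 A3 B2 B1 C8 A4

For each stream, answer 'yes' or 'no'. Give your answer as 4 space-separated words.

Stream 1: error at byte offset 2. INVALID
Stream 2: error at byte offset 6. INVALID
Stream 3: decodes cleanly. VALID
Stream 4: decodes cleanly. VALID

Answer: no no yes yes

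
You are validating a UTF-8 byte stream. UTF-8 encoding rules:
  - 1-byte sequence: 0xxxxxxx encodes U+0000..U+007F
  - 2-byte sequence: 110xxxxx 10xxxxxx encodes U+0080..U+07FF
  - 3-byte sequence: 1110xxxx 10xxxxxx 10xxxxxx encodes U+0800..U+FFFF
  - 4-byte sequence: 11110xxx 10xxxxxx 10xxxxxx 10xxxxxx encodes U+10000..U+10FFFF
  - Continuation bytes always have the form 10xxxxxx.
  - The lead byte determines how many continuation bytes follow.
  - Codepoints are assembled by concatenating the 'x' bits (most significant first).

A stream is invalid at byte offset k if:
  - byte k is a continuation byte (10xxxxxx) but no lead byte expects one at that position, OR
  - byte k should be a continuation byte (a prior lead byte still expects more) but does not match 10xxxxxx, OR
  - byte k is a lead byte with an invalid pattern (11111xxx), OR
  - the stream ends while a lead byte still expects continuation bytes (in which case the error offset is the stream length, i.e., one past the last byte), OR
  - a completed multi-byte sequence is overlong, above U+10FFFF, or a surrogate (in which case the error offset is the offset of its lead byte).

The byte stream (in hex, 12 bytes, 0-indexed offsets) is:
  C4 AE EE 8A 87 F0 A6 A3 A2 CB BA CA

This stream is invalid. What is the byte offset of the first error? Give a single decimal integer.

Byte[0]=C4: 2-byte lead, need 1 cont bytes. acc=0x4
Byte[1]=AE: continuation. acc=(acc<<6)|0x2E=0x12E
Completed: cp=U+012E (starts at byte 0)
Byte[2]=EE: 3-byte lead, need 2 cont bytes. acc=0xE
Byte[3]=8A: continuation. acc=(acc<<6)|0x0A=0x38A
Byte[4]=87: continuation. acc=(acc<<6)|0x07=0xE287
Completed: cp=U+E287 (starts at byte 2)
Byte[5]=F0: 4-byte lead, need 3 cont bytes. acc=0x0
Byte[6]=A6: continuation. acc=(acc<<6)|0x26=0x26
Byte[7]=A3: continuation. acc=(acc<<6)|0x23=0x9A3
Byte[8]=A2: continuation. acc=(acc<<6)|0x22=0x268E2
Completed: cp=U+268E2 (starts at byte 5)
Byte[9]=CB: 2-byte lead, need 1 cont bytes. acc=0xB
Byte[10]=BA: continuation. acc=(acc<<6)|0x3A=0x2FA
Completed: cp=U+02FA (starts at byte 9)
Byte[11]=CA: 2-byte lead, need 1 cont bytes. acc=0xA
Byte[12]: stream ended, expected continuation. INVALID

Answer: 12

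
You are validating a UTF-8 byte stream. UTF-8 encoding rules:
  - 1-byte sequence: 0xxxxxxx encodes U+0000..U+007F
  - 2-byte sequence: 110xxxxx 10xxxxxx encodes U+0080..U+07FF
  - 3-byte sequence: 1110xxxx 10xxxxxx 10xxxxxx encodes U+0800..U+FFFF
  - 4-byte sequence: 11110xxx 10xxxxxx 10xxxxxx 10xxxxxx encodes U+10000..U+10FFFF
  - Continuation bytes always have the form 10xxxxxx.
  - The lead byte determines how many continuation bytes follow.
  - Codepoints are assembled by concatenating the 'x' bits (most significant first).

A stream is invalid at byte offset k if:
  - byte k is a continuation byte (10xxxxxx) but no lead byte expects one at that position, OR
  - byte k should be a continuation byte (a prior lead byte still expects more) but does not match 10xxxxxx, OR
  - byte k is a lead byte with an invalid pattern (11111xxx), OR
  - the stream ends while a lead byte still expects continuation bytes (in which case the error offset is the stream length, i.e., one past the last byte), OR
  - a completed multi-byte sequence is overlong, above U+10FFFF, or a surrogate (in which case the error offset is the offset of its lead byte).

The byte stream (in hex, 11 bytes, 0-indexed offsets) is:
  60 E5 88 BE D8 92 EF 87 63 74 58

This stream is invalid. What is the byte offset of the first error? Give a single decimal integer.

Answer: 8

Derivation:
Byte[0]=60: 1-byte ASCII. cp=U+0060
Byte[1]=E5: 3-byte lead, need 2 cont bytes. acc=0x5
Byte[2]=88: continuation. acc=(acc<<6)|0x08=0x148
Byte[3]=BE: continuation. acc=(acc<<6)|0x3E=0x523E
Completed: cp=U+523E (starts at byte 1)
Byte[4]=D8: 2-byte lead, need 1 cont bytes. acc=0x18
Byte[5]=92: continuation. acc=(acc<<6)|0x12=0x612
Completed: cp=U+0612 (starts at byte 4)
Byte[6]=EF: 3-byte lead, need 2 cont bytes. acc=0xF
Byte[7]=87: continuation. acc=(acc<<6)|0x07=0x3C7
Byte[8]=63: expected 10xxxxxx continuation. INVALID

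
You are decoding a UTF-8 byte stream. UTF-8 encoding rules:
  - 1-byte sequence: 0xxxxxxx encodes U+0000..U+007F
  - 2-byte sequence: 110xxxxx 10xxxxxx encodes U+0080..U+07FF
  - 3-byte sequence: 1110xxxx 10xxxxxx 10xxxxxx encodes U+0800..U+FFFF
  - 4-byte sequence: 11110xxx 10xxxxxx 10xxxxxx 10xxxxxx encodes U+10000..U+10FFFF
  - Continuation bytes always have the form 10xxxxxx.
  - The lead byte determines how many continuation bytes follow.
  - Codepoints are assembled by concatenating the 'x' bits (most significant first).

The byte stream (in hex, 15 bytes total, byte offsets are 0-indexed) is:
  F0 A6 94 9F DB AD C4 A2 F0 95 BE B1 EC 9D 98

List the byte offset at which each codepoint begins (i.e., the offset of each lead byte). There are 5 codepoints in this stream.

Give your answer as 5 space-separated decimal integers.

Byte[0]=F0: 4-byte lead, need 3 cont bytes. acc=0x0
Byte[1]=A6: continuation. acc=(acc<<6)|0x26=0x26
Byte[2]=94: continuation. acc=(acc<<6)|0x14=0x994
Byte[3]=9F: continuation. acc=(acc<<6)|0x1F=0x2651F
Completed: cp=U+2651F (starts at byte 0)
Byte[4]=DB: 2-byte lead, need 1 cont bytes. acc=0x1B
Byte[5]=AD: continuation. acc=(acc<<6)|0x2D=0x6ED
Completed: cp=U+06ED (starts at byte 4)
Byte[6]=C4: 2-byte lead, need 1 cont bytes. acc=0x4
Byte[7]=A2: continuation. acc=(acc<<6)|0x22=0x122
Completed: cp=U+0122 (starts at byte 6)
Byte[8]=F0: 4-byte lead, need 3 cont bytes. acc=0x0
Byte[9]=95: continuation. acc=(acc<<6)|0x15=0x15
Byte[10]=BE: continuation. acc=(acc<<6)|0x3E=0x57E
Byte[11]=B1: continuation. acc=(acc<<6)|0x31=0x15FB1
Completed: cp=U+15FB1 (starts at byte 8)
Byte[12]=EC: 3-byte lead, need 2 cont bytes. acc=0xC
Byte[13]=9D: continuation. acc=(acc<<6)|0x1D=0x31D
Byte[14]=98: continuation. acc=(acc<<6)|0x18=0xC758
Completed: cp=U+C758 (starts at byte 12)

Answer: 0 4 6 8 12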